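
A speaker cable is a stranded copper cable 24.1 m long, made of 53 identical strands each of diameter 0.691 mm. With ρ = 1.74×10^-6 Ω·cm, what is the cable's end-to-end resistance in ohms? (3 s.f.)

ρ = 1.74×10^-6 Ω·cm = 1.74×10^-8 Ω·m
A_strand = π(3.4550e-04 m)² = 3.750e-07 m²
R_strand = ρL/A = (1.74×10^-8)(24.1)/(3.750e-07) = 1.118 Ω
R_total = R_strand/N = 1.118/53 = 0.0211 Ω

0.0211 Ω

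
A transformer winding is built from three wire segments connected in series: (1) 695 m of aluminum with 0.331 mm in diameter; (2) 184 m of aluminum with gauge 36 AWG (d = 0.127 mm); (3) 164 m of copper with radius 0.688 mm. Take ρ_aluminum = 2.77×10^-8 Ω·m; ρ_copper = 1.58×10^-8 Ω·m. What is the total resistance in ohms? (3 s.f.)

Seg 1: A = π(d/2)² = π(1.6550e-04 m)² = 8.605e-08 m²
R_1 = (2.77×10^-8)(695)/(8.605e-08) = 223.7 Ω
Seg 2: A = π(0.127/2 mm)² = π(6.3500e-05 m)² = 1.267e-08 m²
R_2 = (2.77×10^-8)(184)/(1.267e-08) = 402.3 Ω
Seg 3: A = πr² = π(6.8800e-04 m)² = 1.487e-06 m²
R_3 = (1.58×10^-8)(164)/(1.487e-06) = 1.743 Ω
R_total = R_1 + R_2 + R_3 = 628 Ω

628 Ω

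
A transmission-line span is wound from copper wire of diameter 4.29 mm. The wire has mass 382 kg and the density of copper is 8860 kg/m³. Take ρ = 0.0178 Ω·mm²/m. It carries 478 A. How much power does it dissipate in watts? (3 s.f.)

8.39×10^5 W

ρ = 0.0178 Ω·mm²/m = 1.78×10^-8 Ω·m
A = π(d/2)² = π(2.1450e-03 m)² = 1.4455e-05 m²
L = m/(density·A) = 382/(8860×1.4455e-05) = 2983 m
R = ρL/A = (1.78×10^-8)(2983)/(1.4455e-05) = 3.673 Ω
P = I²R = (478)² × 3.673 = 8.39×10^5 W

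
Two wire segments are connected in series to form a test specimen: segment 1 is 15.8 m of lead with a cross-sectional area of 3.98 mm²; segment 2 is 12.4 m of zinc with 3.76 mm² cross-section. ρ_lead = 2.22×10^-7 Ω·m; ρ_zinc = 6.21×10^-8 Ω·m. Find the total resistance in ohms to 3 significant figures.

Segment 1: A = 3.98 mm² = 3.980e-06 m²
R₁ = ρL/A = (2.22×10^-7)(15.8)/(3.980e-06) = 0.8813 Ω
Segment 2: A = 3.76 mm² = 3.760e-06 m²
R₂ = (6.21×10^-8)(12.4)/(3.760e-06) = 0.2048 Ω
R = R₁ + R₂ = 1.09 Ω

1.09 Ω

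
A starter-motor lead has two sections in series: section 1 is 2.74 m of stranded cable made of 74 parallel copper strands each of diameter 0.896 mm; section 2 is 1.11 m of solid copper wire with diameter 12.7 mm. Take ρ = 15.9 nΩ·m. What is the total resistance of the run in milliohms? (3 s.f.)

ρ = 15.9 nΩ·m = 1.59×10^-8 Ω·m
Section 1: A_strand = π(4.4800e-04)² = 6.305e-07 m²; R₁ = ρL/(N·A_s) = (1.59×10^-8)(2.74)/(74×6.305e-07) = 9.337×10^-4 Ω
Section 2: A = π(d/2)² = π(6.3500e-03 m)² = 1.267e-04 m²
R₂ = (1.59×10^-8)(1.11)/(1.267e-04) = 1.393×10^-4 Ω
R = R₁ + R₂ = 1.07 mΩ

1.07 mΩ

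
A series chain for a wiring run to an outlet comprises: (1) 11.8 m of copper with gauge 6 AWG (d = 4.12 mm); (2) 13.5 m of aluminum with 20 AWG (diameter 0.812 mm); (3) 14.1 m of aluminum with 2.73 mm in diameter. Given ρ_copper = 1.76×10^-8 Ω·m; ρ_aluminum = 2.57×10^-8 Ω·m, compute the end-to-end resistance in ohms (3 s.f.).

Seg 1: A = π(4.12/2 mm)² = π(2.0600e-03 m)² = 1.333e-05 m²
R_1 = (1.76×10^-8)(11.8)/(1.333e-05) = 0.01558 Ω
Seg 2: A = π(0.812/2 mm)² = π(4.0600e-04 m)² = 5.178e-07 m²
R_2 = (2.57×10^-8)(13.5)/(5.178e-07) = 0.67 Ω
Seg 3: A = π(d/2)² = π(1.3650e-03 m)² = 5.853e-06 m²
R_3 = (2.57×10^-8)(14.1)/(5.853e-06) = 0.06191 Ω
R_total = R_1 + R_2 + R_3 = 0.747 Ω

0.747 Ω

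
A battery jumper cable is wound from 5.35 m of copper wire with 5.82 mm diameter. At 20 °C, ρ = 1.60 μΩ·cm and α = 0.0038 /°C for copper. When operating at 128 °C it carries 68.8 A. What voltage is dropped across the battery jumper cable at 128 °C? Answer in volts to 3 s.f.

0.312 V

ρ = 1.60 μΩ·cm = 1.60×10^-8 Ω·m
A = π(d/2)² = π(2.9100e-03 m)² = 2.660e-05 m²
R₍20₎ = ρL/A = (1.60×10^-8)(5.35)/(2.660e-05) = 0.003218 Ω
R₍128₎ = R₍20₎(1 + αΔT) = 0.003218 × (1 + 0.0038×108) = 0.004538 Ω
V = IR = 68.8 × 0.004538 = 0.312 V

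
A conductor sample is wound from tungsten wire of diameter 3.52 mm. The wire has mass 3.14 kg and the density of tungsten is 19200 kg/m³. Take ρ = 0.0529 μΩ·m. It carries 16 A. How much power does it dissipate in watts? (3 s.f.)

23.4 W

ρ = 0.0529 μΩ·m = 5.29×10^-8 Ω·m
A = π(d/2)² = π(1.7600e-03 m)² = 9.7314e-06 m²
L = m/(density·A) = 3.14/(19200×9.7314e-06) = 16.81 m
R = ρL/A = (5.29×10^-8)(16.81)/(9.7314e-06) = 0.09136 Ω
P = I²R = (16)² × 0.09136 = 23.4 W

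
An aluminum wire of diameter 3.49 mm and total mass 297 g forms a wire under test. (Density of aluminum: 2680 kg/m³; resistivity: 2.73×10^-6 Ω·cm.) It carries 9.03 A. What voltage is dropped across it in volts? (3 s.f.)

0.299 V

ρ = 2.73×10^-6 Ω·cm = 2.73×10^-8 Ω·m
A = π(d/2)² = π(1.7450e-03 m)² = 9.5662e-06 m²
L = m/(density·A) = 0.297/(2680×9.5662e-06) = 11.58 m
R = ρL/A = (2.73×10^-8)(11.58)/(9.5662e-06) = 0.03306 Ω
V = IR = 9.03 × 0.03306 = 0.299 V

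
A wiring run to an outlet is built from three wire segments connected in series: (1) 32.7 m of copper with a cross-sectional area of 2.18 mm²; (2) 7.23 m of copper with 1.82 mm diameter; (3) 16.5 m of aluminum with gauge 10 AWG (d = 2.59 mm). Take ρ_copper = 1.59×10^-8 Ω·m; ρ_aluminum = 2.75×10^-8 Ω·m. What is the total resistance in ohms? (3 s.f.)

Seg 1: A = 2.18 mm² = 2.180e-06 m²
R_1 = (1.59×10^-8)(32.7)/(2.180e-06) = 0.2385 Ω
Seg 2: A = π(d/2)² = π(9.1000e-04 m)² = 2.602e-06 m²
R_2 = (1.59×10^-8)(7.23)/(2.602e-06) = 0.04419 Ω
Seg 3: A = π(2.59/2 mm)² = π(1.2950e-03 m)² = 5.269e-06 m²
R_3 = (2.75×10^-8)(16.5)/(5.269e-06) = 0.08612 Ω
R_total = R_1 + R_2 + R_3 = 0.369 Ω

0.369 Ω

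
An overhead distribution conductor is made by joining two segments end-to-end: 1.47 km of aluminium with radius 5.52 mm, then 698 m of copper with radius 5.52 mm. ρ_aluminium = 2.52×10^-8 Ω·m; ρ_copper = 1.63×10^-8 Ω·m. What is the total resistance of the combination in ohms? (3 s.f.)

Segment 1: A = πr² = π(5.5200e-03 m)² = 9.573e-05 m²
R₁ = ρL/A = (2.52×10^-8)(1470)/(9.573e-05) = 0.387 Ω
R₂ = (1.63×10^-8)(698)/(9.573e-05) = 0.1189 Ω
R = R₁ + R₂ = 0.506 Ω

0.506 Ω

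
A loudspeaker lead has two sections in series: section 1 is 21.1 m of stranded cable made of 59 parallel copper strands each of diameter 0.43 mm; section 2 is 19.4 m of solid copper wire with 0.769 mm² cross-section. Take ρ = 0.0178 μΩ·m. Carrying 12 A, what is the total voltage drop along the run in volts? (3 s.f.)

ρ = 0.0178 μΩ·m = 1.78×10^-8 Ω·m
Section 1: A_strand = π(2.1500e-04)² = 1.452e-07 m²; R₁ = ρL/(N·A_s) = (1.78×10^-8)(21.1)/(59×1.452e-07) = 0.04384 Ω
Section 2: A = 0.769 mm² = 7.690e-07 m²
R₂ = (1.78×10^-8)(19.4)/(7.690e-07) = 0.4491 Ω
R = R₁ + R₂ = 0.4929 Ω
V = IR = 12 × 0.4929 = 5.91 V

5.91 V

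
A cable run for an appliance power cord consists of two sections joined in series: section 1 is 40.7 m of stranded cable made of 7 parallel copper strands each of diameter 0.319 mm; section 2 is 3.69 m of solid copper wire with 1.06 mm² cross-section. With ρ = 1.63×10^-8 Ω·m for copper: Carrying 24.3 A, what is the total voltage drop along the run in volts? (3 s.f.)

30.2 V

Section 1: A_strand = π(1.5950e-04)² = 7.992e-08 m²; R₁ = ρL/(N·A_s) = (1.63×10^-8)(40.7)/(7×7.992e-08) = 1.186 Ω
Section 2: A = 1.06 mm² = 1.060e-06 m²
R₂ = (1.63×10^-8)(3.69)/(1.060e-06) = 0.05674 Ω
R = R₁ + R₂ = 1.243 Ω
V = IR = 24.3 × 1.243 = 30.2 V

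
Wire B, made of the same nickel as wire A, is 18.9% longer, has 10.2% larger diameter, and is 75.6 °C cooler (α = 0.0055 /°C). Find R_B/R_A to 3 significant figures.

R ∝ ρL/d² with ρ ∝ (1+αΔT), so R_B/R_A = (1 + 18.9/100) × (1 + 10.2/100)⁻² × (1 − 0.0055×75.6)
= 1.189 × 0.8235 × 0.5842 = 0.572

0.572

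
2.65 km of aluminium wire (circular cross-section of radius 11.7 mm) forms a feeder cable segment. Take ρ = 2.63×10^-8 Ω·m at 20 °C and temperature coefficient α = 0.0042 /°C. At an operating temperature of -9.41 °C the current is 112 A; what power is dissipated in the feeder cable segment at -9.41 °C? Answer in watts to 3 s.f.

1780 W

A = πr² = π(1.1700e-02 m)² = 4.301e-04 m²
R₍20₎ = ρL/A = (2.63×10^-8)(2650)/(4.301e-04) = 0.1621 Ω
R₍-9.41₎ = R₍20₎(1 + αΔT) = 0.1621 × (1 + 0.0042×-29.4) = 0.142 Ω
P = I²R = (112)² × 0.142 = 1780 W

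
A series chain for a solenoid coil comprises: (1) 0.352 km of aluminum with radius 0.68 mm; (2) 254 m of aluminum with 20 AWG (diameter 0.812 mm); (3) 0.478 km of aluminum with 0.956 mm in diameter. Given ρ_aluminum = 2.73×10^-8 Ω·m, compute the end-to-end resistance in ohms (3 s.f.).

38.2 Ω

Seg 1: A = πr² = π(6.8000e-04 m)² = 1.453e-06 m²
R_1 = (2.73×10^-8)(352)/(1.453e-06) = 6.615 Ω
Seg 2: A = π(0.812/2 mm)² = π(4.0600e-04 m)² = 5.178e-07 m²
R_2 = (2.73×10^-8)(254)/(5.178e-07) = 13.39 Ω
Seg 3: A = π(d/2)² = π(4.7800e-04 m)² = 7.178e-07 m²
R_3 = (2.73×10^-8)(478)/(7.178e-07) = 18.18 Ω
R_total = R_1 + R_2 + R_3 = 38.2 Ω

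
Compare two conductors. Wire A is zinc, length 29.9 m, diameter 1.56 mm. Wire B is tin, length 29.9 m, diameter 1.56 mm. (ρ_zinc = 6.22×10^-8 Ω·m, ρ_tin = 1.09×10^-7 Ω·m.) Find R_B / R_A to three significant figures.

1.75

R ∝ ρL/d², so R_B/R_A = (ρ_B/ρ_A)
= (1.09×10^-7/6.22×10^-8) = 1.75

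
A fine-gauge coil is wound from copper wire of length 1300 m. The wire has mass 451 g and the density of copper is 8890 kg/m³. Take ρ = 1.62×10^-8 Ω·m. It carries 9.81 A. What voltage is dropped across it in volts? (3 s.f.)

5290 V

A = m/(density·L) = 0.451/(8890×1300) = 3.9024e-08 m²
R = ρL/A = (1.62×10^-8)(1300)/(3.9024e-08) = 539.7 Ω
V = IR = 9.81 × 539.7 = 5290 V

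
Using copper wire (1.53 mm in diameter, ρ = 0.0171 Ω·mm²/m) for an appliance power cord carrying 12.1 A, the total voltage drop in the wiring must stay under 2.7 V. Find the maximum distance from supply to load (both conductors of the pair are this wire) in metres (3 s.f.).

ρ = 0.0171 Ω·mm²/m = 1.71×10^-8 Ω·m
A = π(d/2)² = π(7.6500e-04 m)² = 1.839e-06 m²
L_max = V_max·A/(2·ρI) = (2.7)(1.839e-06)/(2×1.71×10^-8×12.1) = 12.0 m

12.0 m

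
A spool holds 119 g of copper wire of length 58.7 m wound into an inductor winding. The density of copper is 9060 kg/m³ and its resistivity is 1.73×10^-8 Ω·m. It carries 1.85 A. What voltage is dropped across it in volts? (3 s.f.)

A = m/(density·L) = 0.119/(9060×58.7) = 2.2376e-07 m²
R = ρL/A = (1.73×10^-8)(58.7)/(2.2376e-07) = 4.538 Ω
V = IR = 1.85 × 4.538 = 8.40 V

8.40 V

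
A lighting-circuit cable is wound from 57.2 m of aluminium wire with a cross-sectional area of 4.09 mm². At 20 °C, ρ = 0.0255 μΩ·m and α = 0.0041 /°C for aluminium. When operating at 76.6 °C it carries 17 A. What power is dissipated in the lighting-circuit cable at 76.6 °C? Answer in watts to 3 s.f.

127 W

ρ = 0.0255 μΩ·m = 2.55×10^-8 Ω·m
A = 4.09 mm² = 4.090e-06 m²
R₍20₎ = ρL/A = (2.55×10^-8)(57.2)/(4.090e-06) = 0.3566 Ω
R₍76.6₎ = R₍20₎(1 + αΔT) = 0.3566 × (1 + 0.0041×56.6) = 0.4394 Ω
P = I²R = (17)² × 0.4394 = 127 W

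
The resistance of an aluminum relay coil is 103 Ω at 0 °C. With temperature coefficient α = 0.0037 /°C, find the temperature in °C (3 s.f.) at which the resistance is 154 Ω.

R = R₀(1 + α(T − T₀)) ⇒ T = T₀ + (R/R₀ − 1)/α
T = 0 + (154/103 − 1)/0.0037 = 0 + (0.4951)/0.0037 = 134 °C

134 °C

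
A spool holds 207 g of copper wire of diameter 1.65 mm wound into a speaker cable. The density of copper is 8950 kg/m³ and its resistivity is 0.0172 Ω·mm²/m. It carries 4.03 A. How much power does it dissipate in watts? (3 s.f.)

1.41 W

ρ = 0.0172 Ω·mm²/m = 1.72×10^-8 Ω·m
A = π(d/2)² = π(8.2500e-04 m)² = 2.1382e-06 m²
L = m/(density·A) = 0.207/(8950×2.1382e-06) = 10.82 m
R = ρL/A = (1.72×10^-8)(10.82)/(2.1382e-06) = 0.08701 Ω
P = I²R = (4.03)² × 0.08701 = 1.41 W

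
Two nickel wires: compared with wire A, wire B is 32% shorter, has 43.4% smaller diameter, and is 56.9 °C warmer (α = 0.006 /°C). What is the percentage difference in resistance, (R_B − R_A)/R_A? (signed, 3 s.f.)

R ∝ ρL/d² with ρ ∝ (1+αΔT), so R_B/R_A = (1 − 32/100) × (1 − 43.4/100)⁻² × (1 + 0.006×56.9)
= 0.68 × 3.122 × 1.341 = 2.847
(R_B − R_A)/R_A = 2.847 − 1 = 185%

185%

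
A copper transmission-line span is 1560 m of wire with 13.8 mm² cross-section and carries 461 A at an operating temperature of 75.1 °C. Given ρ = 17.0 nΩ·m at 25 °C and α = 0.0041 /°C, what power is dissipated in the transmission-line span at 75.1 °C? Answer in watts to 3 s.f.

ρ = 17.0 nΩ·m = 1.70×10^-8 Ω·m
A = 13.8 mm² = 1.380e-05 m²
R₍25₎ = ρL/A = (1.70×10^-8)(1560)/(1.380e-05) = 1.922 Ω
R₍75.1₎ = R₍25₎(1 + αΔT) = 1.922 × (1 + 0.0041×50.1) = 2.316 Ω
P = I²R = (461)² × 2.316 = 4.92×10^5 W

4.92×10^5 W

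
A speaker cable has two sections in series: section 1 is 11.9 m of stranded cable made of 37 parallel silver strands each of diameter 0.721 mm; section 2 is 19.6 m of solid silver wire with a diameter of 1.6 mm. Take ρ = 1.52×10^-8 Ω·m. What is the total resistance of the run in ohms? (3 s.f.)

Section 1: A_strand = π(3.6050e-04)² = 4.083e-07 m²; R₁ = ρL/(N·A_s) = (1.52×10^-8)(11.9)/(37×4.083e-07) = 0.01197 Ω
Section 2: A = π(d/2)² = π(8.0000e-04 m)² = 2.011e-06 m²
R₂ = (1.52×10^-8)(19.6)/(2.011e-06) = 0.1482 Ω
R = R₁ + R₂ = 0.160 Ω

0.160 Ω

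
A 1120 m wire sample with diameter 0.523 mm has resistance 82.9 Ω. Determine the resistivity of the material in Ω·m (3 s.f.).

A = π(d/2)² = π(2.6150e-04 m)² = 2.148e-07 m²
ρ = RA/L = (82.9)(2.148e-07)/(1120) = 1.59×10^-8 Ω·m

1.59×10^-8 Ω·m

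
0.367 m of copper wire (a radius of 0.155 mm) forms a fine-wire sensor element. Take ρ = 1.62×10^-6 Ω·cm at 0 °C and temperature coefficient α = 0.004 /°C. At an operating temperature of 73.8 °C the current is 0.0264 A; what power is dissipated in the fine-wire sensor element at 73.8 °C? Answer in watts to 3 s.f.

ρ = 1.62×10^-6 Ω·cm = 1.62×10^-8 Ω·m
A = πr² = π(1.5500e-04 m)² = 7.548e-08 m²
R₍0₎ = ρL/A = (1.62×10^-8)(0.367)/(7.548e-08) = 0.07877 Ω
R₍73.8₎ = R₍0₎(1 + αΔT) = 0.07877 × (1 + 0.004×73.8) = 0.102 Ω
P = I²R = (0.0264)² × 0.102 = 7.11×10^-5 W

7.11×10^-5 W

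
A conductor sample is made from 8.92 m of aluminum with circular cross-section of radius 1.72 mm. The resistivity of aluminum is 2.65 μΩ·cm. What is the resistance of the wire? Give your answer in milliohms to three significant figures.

25.4 mΩ

ρ = 2.65 μΩ·cm = 2.65×10^-8 Ω·m
A = πr² = π(1.7200e-03 m)² = 9.294e-06 m²
R = ρL/A = (2.65×10^-8)(8.92 m)/(9.294e-06 m²) = 25.4 mΩ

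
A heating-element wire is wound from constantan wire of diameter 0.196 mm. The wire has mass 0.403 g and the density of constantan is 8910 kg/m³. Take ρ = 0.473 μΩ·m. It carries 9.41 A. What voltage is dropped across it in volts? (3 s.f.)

ρ = 0.473 μΩ·m = 4.73×10^-7 Ω·m
A = π(d/2)² = π(9.8000e-05 m)² = 3.0172e-08 m²
L = m/(density·A) = 4.030×10^-4/(8910×3.0172e-08) = 1.499 m
R = ρL/A = (4.73×10^-7)(1.499)/(3.0172e-08) = 23.5 Ω
V = IR = 9.41 × 23.5 = 221 V

221 V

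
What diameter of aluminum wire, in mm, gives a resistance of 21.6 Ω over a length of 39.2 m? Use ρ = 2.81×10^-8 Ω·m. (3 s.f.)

A = ρL/R = (2.81×10^-8)(39.2)/(21.6) = 5.100e-08 m²
d = 2√(A/π) = 2.548e-04 m = 0.255 mm

0.255 mm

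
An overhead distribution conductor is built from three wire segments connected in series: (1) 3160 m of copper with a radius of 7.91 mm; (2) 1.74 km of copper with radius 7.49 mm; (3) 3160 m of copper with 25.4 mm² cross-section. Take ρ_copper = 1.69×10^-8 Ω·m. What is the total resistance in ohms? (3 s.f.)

Seg 1: A = πr² = π(7.9100e-03 m)² = 1.966e-04 m²
R_1 = (1.69×10^-8)(3160)/(1.966e-04) = 0.2717 Ω
Seg 2: A = πr² = π(7.4900e-03 m)² = 1.762e-04 m²
R_2 = (1.69×10^-8)(1740)/(1.762e-04) = 0.1668 Ω
Seg 3: A = 25.4 mm² = 2.540e-05 m²
R_3 = (1.69×10^-8)(3160)/(2.540e-05) = 2.103 Ω
R_total = R_1 + R_2 + R_3 = 2.54 Ω

2.54 Ω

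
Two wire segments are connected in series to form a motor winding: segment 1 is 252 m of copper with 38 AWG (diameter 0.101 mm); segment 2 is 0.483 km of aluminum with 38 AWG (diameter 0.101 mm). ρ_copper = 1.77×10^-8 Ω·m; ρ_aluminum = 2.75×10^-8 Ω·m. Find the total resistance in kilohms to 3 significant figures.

2.21 kΩ

Segment 1: A = π(0.101/2 mm)² = π(5.0500e-05 m)² = 8.012e-09 m²
R₁ = ρL/A = (1.77×10^-8)(252)/(8.012e-09) = 556.7 Ω
R₂ = (2.75×10^-8)(483)/(8.012e-09) = 1658 Ω
R = R₁ + R₂ = 2.21 kΩ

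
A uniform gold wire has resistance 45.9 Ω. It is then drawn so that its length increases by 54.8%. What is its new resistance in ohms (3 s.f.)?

110 Ω

k = 1 + 54.8/100 = 1.548; volume constant ⇒ A' = A/k, so R' = k²R.
R' = 2.396 × 45.9 = 110 Ω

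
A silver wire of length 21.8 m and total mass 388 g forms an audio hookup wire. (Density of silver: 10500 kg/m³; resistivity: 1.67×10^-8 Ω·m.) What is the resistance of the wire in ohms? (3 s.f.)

0.215 Ω

A = m/(density·L) = 0.388/(10500×21.8) = 1.6951e-06 m²
R = ρL/A = (1.67×10^-8)(21.8)/(1.6951e-06) = 0.215 Ω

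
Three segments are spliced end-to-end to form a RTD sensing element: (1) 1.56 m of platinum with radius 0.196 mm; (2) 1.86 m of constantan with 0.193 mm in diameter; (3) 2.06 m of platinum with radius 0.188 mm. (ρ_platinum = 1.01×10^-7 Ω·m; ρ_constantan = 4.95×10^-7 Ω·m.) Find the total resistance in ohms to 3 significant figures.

34.7 Ω

Seg 1: A = πr² = π(1.9600e-04 m)² = 1.207e-07 m²
R_1 = (1.01×10^-7)(1.56)/(1.207e-07) = 1.306 Ω
Seg 2: A = π(d/2)² = π(9.6500e-05 m)² = 2.926e-08 m²
R_2 = (4.95×10^-7)(1.86)/(2.926e-08) = 31.47 Ω
Seg 3: A = πr² = π(1.8800e-04 m)² = 1.110e-07 m²
R_3 = (1.01×10^-7)(2.06)/(1.110e-07) = 1.874 Ω
R_total = R_1 + R_2 + R_3 = 34.7 Ω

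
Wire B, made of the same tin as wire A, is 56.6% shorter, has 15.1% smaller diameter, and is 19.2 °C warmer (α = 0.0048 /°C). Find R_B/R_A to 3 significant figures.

R ∝ ρL/d² with ρ ∝ (1+αΔT), so R_B/R_A = (1 − 56.6/100) × (1 − 15.1/100)⁻² × (1 + 0.0048×19.2)
= 0.434 × 1.387 × 1.092 = 0.658

0.658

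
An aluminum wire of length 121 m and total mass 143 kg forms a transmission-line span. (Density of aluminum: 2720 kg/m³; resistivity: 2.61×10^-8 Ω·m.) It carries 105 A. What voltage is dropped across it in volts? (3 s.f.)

0.763 V

A = m/(density·L) = 143/(2720×121) = 4.3449e-04 m²
R = ρL/A = (2.61×10^-8)(121)/(4.3449e-04) = 0.007268 Ω
V = IR = 105 × 0.007268 = 0.763 V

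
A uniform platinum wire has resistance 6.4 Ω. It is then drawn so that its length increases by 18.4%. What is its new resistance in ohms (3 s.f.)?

k = 1 + 18.4/100 = 1.184; volume constant ⇒ A' = A/k, so R' = k²R.
R' = 1.402 × 6.4 = 8.97 Ω

8.97 Ω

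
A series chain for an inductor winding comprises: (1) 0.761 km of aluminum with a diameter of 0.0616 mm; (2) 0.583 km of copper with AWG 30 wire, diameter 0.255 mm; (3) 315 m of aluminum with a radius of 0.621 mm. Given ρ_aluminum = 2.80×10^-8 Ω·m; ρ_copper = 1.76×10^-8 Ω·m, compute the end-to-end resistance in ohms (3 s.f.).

7360 Ω

Seg 1: A = π(d/2)² = π(3.0800e-05 m)² = 2.980e-09 m²
R_1 = (2.80×10^-8)(761)/(2.980e-09) = 7150 Ω
Seg 2: A = π(0.255/2 mm)² = π(1.2750e-04 m)² = 5.107e-08 m²
R_2 = (1.76×10^-8)(583)/(5.107e-08) = 200.9 Ω
Seg 3: A = πr² = π(6.2100e-04 m)² = 1.212e-06 m²
R_3 = (2.80×10^-8)(315)/(1.212e-06) = 7.28 Ω
R_total = R_1 + R_2 + R_3 = 7360 Ω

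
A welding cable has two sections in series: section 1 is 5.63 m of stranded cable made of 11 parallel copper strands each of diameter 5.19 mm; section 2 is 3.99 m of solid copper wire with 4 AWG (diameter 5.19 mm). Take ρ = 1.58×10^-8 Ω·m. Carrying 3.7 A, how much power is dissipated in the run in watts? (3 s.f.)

0.0460 W

Section 1: A_strand = π(2.5950e-03)² = 2.116e-05 m²; R₁ = ρL/(N·A_s) = (1.58×10^-8)(5.63)/(11×2.116e-05) = 3.823×10^-4 Ω
Section 2: A = π(5.19/2 mm)² = π(2.5950e-03 m)² = 2.116e-05 m²
R₂ = (1.58×10^-8)(3.99)/(2.116e-05) = 0.00298 Ω
R = R₁ + R₂ = 0.003362 Ω
P = I²R = (3.7)² × 0.003362 = 0.0460 W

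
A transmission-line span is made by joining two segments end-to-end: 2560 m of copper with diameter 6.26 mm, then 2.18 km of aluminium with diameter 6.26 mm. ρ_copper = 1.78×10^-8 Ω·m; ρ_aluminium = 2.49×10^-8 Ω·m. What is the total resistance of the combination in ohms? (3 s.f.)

3.24 Ω

Segment 1: A = π(d/2)² = π(3.1300e-03 m)² = 3.078e-05 m²
R₁ = ρL/A = (1.78×10^-8)(2560)/(3.078e-05) = 1.481 Ω
R₂ = (2.49×10^-8)(2180)/(3.078e-05) = 1.764 Ω
R = R₁ + R₂ = 3.24 Ω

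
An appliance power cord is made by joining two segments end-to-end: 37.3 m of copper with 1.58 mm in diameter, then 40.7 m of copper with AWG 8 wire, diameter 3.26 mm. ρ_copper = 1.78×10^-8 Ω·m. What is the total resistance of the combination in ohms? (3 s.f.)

Segment 1: A = π(d/2)² = π(7.9000e-04 m)² = 1.961e-06 m²
R₁ = ρL/A = (1.78×10^-8)(37.3)/(1.961e-06) = 0.3386 Ω
Segment 2: A = π(3.26/2 mm)² = π(1.6300e-03 m)² = 8.347e-06 m²
R₂ = (1.78×10^-8)(40.7)/(8.347e-06) = 0.08679 Ω
R = R₁ + R₂ = 0.425 Ω

0.425 Ω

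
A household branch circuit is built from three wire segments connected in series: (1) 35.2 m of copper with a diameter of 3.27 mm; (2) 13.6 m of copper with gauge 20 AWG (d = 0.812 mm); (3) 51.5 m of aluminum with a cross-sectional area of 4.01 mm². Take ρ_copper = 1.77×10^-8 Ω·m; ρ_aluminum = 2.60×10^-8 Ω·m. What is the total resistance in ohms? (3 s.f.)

Seg 1: A = π(d/2)² = π(1.6350e-03 m)² = 8.398e-06 m²
R_1 = (1.77×10^-8)(35.2)/(8.398e-06) = 0.07419 Ω
Seg 2: A = π(0.812/2 mm)² = π(4.0600e-04 m)² = 5.178e-07 m²
R_2 = (1.77×10^-8)(13.6)/(5.178e-07) = 0.4648 Ω
Seg 3: A = 4.01 mm² = 4.010e-06 m²
R_3 = (2.60×10^-8)(51.5)/(4.010e-06) = 0.3339 Ω
R_total = R_1 + R_2 + R_3 = 0.873 Ω

0.873 Ω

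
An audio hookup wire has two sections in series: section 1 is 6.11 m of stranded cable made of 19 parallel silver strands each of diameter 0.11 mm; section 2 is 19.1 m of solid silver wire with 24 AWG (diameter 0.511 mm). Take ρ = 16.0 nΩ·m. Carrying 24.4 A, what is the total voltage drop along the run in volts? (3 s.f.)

49.6 V

ρ = 16.0 nΩ·m = 1.60×10^-8 Ω·m
Section 1: A_strand = π(5.5000e-05)² = 9.503e-09 m²; R₁ = ρL/(N·A_s) = (1.60×10^-8)(6.11)/(19×9.503e-09) = 0.5414 Ω
Section 2: A = π(0.511/2 mm)² = π(2.5550e-04 m)² = 2.051e-07 m²
R₂ = (1.60×10^-8)(19.1)/(2.051e-07) = 1.49 Ω
R = R₁ + R₂ = 2.032 Ω
V = IR = 24.4 × 2.032 = 49.6 V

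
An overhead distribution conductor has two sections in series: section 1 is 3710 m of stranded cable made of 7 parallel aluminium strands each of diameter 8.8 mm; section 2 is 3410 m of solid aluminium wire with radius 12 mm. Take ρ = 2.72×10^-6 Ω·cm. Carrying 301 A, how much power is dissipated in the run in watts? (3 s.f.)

ρ = 2.72×10^-6 Ω·cm = 2.72×10^-8 Ω·m
Section 1: A_strand = π(4.4000e-03)² = 6.082e-05 m²; R₁ = ρL/(N·A_s) = (2.72×10^-8)(3710)/(7×6.082e-05) = 0.237 Ω
Section 2: A = πr² = π(1.2000e-02 m)² = 4.524e-04 m²
R₂ = (2.72×10^-8)(3410)/(4.524e-04) = 0.205 Ω
R = R₁ + R₂ = 0.442 Ω
P = I²R = (301)² × 0.442 = 40100 W

40100 W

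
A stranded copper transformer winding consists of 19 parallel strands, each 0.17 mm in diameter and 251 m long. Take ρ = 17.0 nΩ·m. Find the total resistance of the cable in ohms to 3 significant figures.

9.89 Ω

ρ = 17.0 nΩ·m = 1.70×10^-8 Ω·m
A_strand = π(8.5000e-05 m)² = 2.270e-08 m²
R_strand = ρL/A = (1.70×10^-8)(251)/(2.270e-08) = 188 Ω
R_total = R_strand/N = 188/19 = 9.89 Ω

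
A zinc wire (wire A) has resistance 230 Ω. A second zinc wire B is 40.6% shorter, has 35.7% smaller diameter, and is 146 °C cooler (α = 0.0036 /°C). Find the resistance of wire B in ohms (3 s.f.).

R ∝ ρL/d² with ρ ∝ (1+αΔT), so R_B/R_A = (1 − 40.6/100) × (1 − 35.7/100)⁻² × (1 − 0.0036×146)
= 0.594 × 2.419 × 0.4744 = 0.6816
R_B = 0.6816 × 230 = 157 Ω

157 Ω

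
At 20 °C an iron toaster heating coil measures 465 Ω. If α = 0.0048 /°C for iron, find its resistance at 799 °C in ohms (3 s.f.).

ΔT = 799 − 20 = 779 °C
R = R₀(1 + αΔT) = 465 × (1 + 0.0048×779) = 465 × 4.739 = 2200 Ω

2200 Ω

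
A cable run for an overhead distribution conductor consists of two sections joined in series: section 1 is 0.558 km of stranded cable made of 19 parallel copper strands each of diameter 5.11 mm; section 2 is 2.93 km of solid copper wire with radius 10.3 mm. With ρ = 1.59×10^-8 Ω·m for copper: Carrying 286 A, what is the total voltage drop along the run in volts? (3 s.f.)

46.5 V

Section 1: A_strand = π(2.5550e-03)² = 2.051e-05 m²; R₁ = ρL/(N·A_s) = (1.59×10^-8)(558)/(19×2.051e-05) = 0.02277 Ω
Section 2: A = πr² = π(1.0300e-02 m)² = 3.333e-04 m²
R₂ = (1.59×10^-8)(2930)/(3.333e-04) = 0.1398 Ω
R = R₁ + R₂ = 0.1625 Ω
V = IR = 286 × 0.1625 = 46.5 V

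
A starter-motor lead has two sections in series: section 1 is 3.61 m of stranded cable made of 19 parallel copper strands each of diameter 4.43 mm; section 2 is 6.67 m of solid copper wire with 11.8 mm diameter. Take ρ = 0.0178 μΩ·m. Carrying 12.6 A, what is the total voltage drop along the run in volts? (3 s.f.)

ρ = 0.0178 μΩ·m = 1.78×10^-8 Ω·m
Section 1: A_strand = π(2.2150e-03)² = 1.541e-05 m²; R₁ = ρL/(N·A_s) = (1.78×10^-8)(3.61)/(19×1.541e-05) = 2.194×10^-4 Ω
Section 2: A = π(d/2)² = π(5.9000e-03 m)² = 1.094e-04 m²
R₂ = (1.78×10^-8)(6.67)/(1.094e-04) = 0.001086 Ω
R = R₁ + R₂ = 0.001305 Ω
V = IR = 12.6 × 0.001305 = 0.0164 V

0.0164 V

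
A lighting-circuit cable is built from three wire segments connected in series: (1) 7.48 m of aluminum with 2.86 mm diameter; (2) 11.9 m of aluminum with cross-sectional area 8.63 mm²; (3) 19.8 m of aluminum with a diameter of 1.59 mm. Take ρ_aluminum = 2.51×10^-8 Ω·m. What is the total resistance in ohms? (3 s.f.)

Seg 1: A = π(d/2)² = π(1.4300e-03 m)² = 6.424e-06 m²
R_1 = (2.51×10^-8)(7.48)/(6.424e-06) = 0.02922 Ω
Seg 2: A = 8.63 mm² = 8.630e-06 m²
R_2 = (2.51×10^-8)(11.9)/(8.630e-06) = 0.03461 Ω
Seg 3: A = π(d/2)² = π(7.9500e-04 m)² = 1.986e-06 m²
R_3 = (2.51×10^-8)(19.8)/(1.986e-06) = 0.2503 Ω
R_total = R_1 + R_2 + R_3 = 0.314 Ω

0.314 Ω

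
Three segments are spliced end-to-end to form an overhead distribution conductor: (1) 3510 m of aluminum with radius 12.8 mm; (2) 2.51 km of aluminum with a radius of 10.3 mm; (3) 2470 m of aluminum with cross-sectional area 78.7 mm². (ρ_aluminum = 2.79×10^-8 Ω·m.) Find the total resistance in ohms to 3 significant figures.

Seg 1: A = πr² = π(1.2800e-02 m)² = 5.147e-04 m²
R_1 = (2.79×10^-8)(3510)/(5.147e-04) = 0.1903 Ω
Seg 2: A = πr² = π(1.0300e-02 m)² = 3.333e-04 m²
R_2 = (2.79×10^-8)(2510)/(3.333e-04) = 0.2101 Ω
Seg 3: A = 78.7 mm² = 7.870e-05 m²
R_3 = (2.79×10^-8)(2470)/(7.870e-05) = 0.8756 Ω
R_total = R_1 + R_2 + R_3 = 1.28 Ω

1.28 Ω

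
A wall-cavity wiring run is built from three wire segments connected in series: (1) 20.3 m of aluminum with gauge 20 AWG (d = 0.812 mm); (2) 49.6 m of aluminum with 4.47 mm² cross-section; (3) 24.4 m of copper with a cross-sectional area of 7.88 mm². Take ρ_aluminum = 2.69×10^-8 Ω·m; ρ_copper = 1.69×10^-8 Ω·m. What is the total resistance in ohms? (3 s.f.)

1.41 Ω

Seg 1: A = π(0.812/2 mm)² = π(4.0600e-04 m)² = 5.178e-07 m²
R_1 = (2.69×10^-8)(20.3)/(5.178e-07) = 1.054 Ω
Seg 2: A = 4.47 mm² = 4.470e-06 m²
R_2 = (2.69×10^-8)(49.6)/(4.470e-06) = 0.2985 Ω
Seg 3: A = 7.88 mm² = 7.880e-06 m²
R_3 = (1.69×10^-8)(24.4)/(7.880e-06) = 0.05233 Ω
R_total = R_1 + R_2 + R_3 = 1.41 Ω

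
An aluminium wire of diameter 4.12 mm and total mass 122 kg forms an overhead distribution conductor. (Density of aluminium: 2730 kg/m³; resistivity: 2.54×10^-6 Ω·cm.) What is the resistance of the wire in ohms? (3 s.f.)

ρ = 2.54×10^-6 Ω·cm = 2.54×10^-8 Ω·m
A = π(d/2)² = π(2.0600e-03 m)² = 1.3332e-05 m²
L = m/(density·A) = 122/(2730×1.3332e-05) = 3352 m
R = ρL/A = (2.54×10^-8)(3352)/(1.3332e-05) = 6.39 Ω

6.39 Ω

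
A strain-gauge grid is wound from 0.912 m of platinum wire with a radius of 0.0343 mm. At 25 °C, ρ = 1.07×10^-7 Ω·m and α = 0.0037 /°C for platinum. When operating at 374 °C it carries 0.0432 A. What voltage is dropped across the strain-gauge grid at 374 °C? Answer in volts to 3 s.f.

2.61 V

A = πr² = π(3.4300e-05 m)² = 3.696e-09 m²
R₍25₎ = ρL/A = (1.07×10^-7)(0.912)/(3.696e-09) = 26.4 Ω
R₍374₎ = R₍25₎(1 + αΔT) = 26.4 × (1 + 0.0037×349) = 60.5 Ω
V = IR = 0.0432 × 60.5 = 2.61 V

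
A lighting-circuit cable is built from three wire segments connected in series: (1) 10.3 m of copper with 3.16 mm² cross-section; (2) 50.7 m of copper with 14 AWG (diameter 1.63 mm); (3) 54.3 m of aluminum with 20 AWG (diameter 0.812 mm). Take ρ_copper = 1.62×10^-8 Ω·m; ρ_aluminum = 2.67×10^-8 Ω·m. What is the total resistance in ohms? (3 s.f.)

Seg 1: A = 3.16 mm² = 3.160e-06 m²
R_1 = (1.62×10^-8)(10.3)/(3.160e-06) = 0.0528 Ω
Seg 2: A = π(1.63/2 mm)² = π(8.1500e-04 m)² = 2.087e-06 m²
R_2 = (1.62×10^-8)(50.7)/(2.087e-06) = 0.3936 Ω
Seg 3: A = π(0.812/2 mm)² = π(4.0600e-04 m)² = 5.178e-07 m²
R_3 = (2.67×10^-8)(54.3)/(5.178e-07) = 2.8 Ω
R_total = R_1 + R_2 + R_3 = 3.25 Ω

3.25 Ω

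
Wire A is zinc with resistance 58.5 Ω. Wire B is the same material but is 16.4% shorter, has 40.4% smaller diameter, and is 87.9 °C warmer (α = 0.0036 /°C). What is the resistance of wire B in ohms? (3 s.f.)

R ∝ ρL/d² with ρ ∝ (1+αΔT), so R_B/R_A = (1 − 16.4/100) × (1 − 40.4/100)⁻² × (1 + 0.0036×87.9)
= 0.836 × 2.815 × 1.316 = 3.098
R_B = 3.098 × 58.5 = 181 Ω

181 Ω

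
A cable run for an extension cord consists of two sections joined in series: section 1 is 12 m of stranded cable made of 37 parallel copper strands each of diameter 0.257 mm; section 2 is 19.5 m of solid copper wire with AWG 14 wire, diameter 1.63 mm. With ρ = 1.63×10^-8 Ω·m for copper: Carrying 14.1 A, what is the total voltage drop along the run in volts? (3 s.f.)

3.58 V

Section 1: A_strand = π(1.2850e-04)² = 5.187e-08 m²; R₁ = ρL/(N·A_s) = (1.63×10^-8)(12)/(37×5.187e-08) = 0.1019 Ω
Section 2: A = π(1.63/2 mm)² = π(8.1500e-04 m)² = 2.087e-06 m²
R₂ = (1.63×10^-8)(19.5)/(2.087e-06) = 0.1523 Ω
R = R₁ + R₂ = 0.2542 Ω
V = IR = 14.1 × 0.2542 = 3.58 V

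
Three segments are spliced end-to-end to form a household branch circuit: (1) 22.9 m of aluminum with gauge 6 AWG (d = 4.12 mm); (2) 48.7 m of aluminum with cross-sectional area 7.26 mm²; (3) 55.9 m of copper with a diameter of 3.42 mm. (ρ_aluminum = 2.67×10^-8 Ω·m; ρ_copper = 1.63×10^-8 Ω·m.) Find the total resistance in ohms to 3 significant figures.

0.324 Ω

Seg 1: A = π(4.12/2 mm)² = π(2.0600e-03 m)² = 1.333e-05 m²
R_1 = (2.67×10^-8)(22.9)/(1.333e-05) = 0.04586 Ω
Seg 2: A = 7.26 mm² = 7.260e-06 m²
R_2 = (2.67×10^-8)(48.7)/(7.260e-06) = 0.1791 Ω
Seg 3: A = π(d/2)² = π(1.7100e-03 m)² = 9.186e-06 m²
R_3 = (1.63×10^-8)(55.9)/(9.186e-06) = 0.09919 Ω
R_total = R_1 + R_2 + R_3 = 0.324 Ω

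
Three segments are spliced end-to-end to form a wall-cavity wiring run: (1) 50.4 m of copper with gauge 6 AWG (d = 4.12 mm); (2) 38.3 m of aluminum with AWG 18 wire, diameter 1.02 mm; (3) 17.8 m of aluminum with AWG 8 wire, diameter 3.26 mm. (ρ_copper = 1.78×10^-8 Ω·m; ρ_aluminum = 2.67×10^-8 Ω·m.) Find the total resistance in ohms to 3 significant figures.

1.38 Ω

Seg 1: A = π(4.12/2 mm)² = π(2.0600e-03 m)² = 1.333e-05 m²
R_1 = (1.78×10^-8)(50.4)/(1.333e-05) = 0.06729 Ω
Seg 2: A = π(1.02/2 mm)² = π(5.1000e-04 m)² = 8.171e-07 m²
R_2 = (2.67×10^-8)(38.3)/(8.171e-07) = 1.251 Ω
Seg 3: A = π(3.26/2 mm)² = π(1.6300e-03 m)² = 8.347e-06 m²
R_3 = (2.67×10^-8)(17.8)/(8.347e-06) = 0.05694 Ω
R_total = R_1 + R_2 + R_3 = 1.38 Ω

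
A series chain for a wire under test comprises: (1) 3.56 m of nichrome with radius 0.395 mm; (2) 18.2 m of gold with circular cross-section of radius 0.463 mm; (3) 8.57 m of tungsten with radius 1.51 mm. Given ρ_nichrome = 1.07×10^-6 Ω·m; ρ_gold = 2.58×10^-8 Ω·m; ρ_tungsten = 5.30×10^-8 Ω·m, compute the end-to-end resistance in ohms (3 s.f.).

8.53 Ω

Seg 1: A = πr² = π(3.9500e-04 m)² = 4.902e-07 m²
R_1 = (1.07×10^-6)(3.56)/(4.902e-07) = 7.771 Ω
Seg 2: A = πr² = π(4.6300e-04 m)² = 6.735e-07 m²
R_2 = (2.58×10^-8)(18.2)/(6.735e-07) = 0.6972 Ω
Seg 3: A = πr² = π(1.5100e-03 m)² = 7.163e-06 m²
R_3 = (5.30×10^-8)(8.57)/(7.163e-06) = 0.06341 Ω
R_total = R_1 + R_2 + R_3 = 8.53 Ω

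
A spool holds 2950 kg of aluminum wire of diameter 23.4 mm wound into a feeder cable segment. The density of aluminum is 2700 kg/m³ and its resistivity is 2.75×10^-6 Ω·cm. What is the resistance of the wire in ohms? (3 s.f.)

0.162 Ω

ρ = 2.75×10^-6 Ω·cm = 2.75×10^-8 Ω·m
A = π(d/2)² = π(1.1700e-02 m)² = 4.3005e-04 m²
L = m/(density·A) = 2950/(2700×4.3005e-04) = 2541 m
R = ρL/A = (2.75×10^-8)(2541)/(4.3005e-04) = 0.162 Ω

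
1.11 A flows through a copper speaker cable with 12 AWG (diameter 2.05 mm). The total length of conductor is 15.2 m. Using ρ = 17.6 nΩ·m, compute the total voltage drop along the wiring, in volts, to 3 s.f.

0.0900 V

ρ = 17.6 nΩ·m = 1.76×10^-8 Ω·m
A = π(2.05/2 mm)² = π(1.0250e-03 m)² = 3.301e-06 m²
R = ρL/A = (1.76×10^-8)(15.2)/(3.301e-06) = 0.08105 Ω
V = IR = 1.11 × 0.08105 = 0.0900 V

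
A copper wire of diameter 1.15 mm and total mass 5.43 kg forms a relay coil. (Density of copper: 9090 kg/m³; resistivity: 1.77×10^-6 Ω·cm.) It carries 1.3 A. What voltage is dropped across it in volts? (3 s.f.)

12.7 V

ρ = 1.77×10^-6 Ω·cm = 1.77×10^-8 Ω·m
A = π(d/2)² = π(5.7500e-04 m)² = 1.0387e-06 m²
L = m/(density·A) = 5.43/(9090×1.0387e-06) = 575.1 m
R = ρL/A = (1.77×10^-8)(575.1)/(1.0387e-06) = 9.8 Ω
V = IR = 1.3 × 9.8 = 12.7 V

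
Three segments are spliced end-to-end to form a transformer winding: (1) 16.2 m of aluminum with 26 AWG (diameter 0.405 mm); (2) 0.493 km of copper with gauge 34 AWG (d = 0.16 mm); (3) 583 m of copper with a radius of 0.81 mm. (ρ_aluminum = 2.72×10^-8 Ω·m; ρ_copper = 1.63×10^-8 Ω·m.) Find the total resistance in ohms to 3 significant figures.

Seg 1: A = π(0.405/2 mm)² = π(2.0250e-04 m)² = 1.288e-07 m²
R_1 = (2.72×10^-8)(16.2)/(1.288e-07) = 3.42 Ω
Seg 2: A = π(0.16/2 mm)² = π(8.0000e-05 m)² = 2.011e-08 m²
R_2 = (1.63×10^-8)(493)/(2.011e-08) = 399.7 Ω
Seg 3: A = πr² = π(8.1000e-04 m)² = 2.061e-06 m²
R_3 = (1.63×10^-8)(583)/(2.061e-06) = 4.61 Ω
R_total = R_1 + R_2 + R_3 = 408 Ω

408 Ω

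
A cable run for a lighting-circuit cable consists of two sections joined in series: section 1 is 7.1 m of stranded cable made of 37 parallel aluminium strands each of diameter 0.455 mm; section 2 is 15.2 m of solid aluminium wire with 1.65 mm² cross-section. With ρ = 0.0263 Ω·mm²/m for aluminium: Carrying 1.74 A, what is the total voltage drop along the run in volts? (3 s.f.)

0.476 V

ρ = 0.0263 Ω·mm²/m = 2.63×10^-8 Ω·m
Section 1: A_strand = π(2.2750e-04)² = 1.626e-07 m²; R₁ = ρL/(N·A_s) = (2.63×10^-8)(7.1)/(37×1.626e-07) = 0.03104 Ω
Section 2: A = 1.65 mm² = 1.650e-06 m²
R₂ = (2.63×10^-8)(15.2)/(1.650e-06) = 0.2423 Ω
R = R₁ + R₂ = 0.2733 Ω
V = IR = 1.74 × 0.2733 = 0.476 V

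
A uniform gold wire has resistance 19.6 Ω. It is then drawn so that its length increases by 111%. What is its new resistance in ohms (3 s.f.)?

87.3 Ω

k = 1 + 111/100 = 2.11; volume constant ⇒ A' = A/k, so R' = k²R.
R' = 4.452 × 19.6 = 87.3 Ω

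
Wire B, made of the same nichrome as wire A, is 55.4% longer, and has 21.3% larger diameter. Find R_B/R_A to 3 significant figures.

1.06

R ∝ L/d², so R_B/R_A = (1 + 55.4/100) × (1 + 21.3/100)⁻²
= 1.554 × 0.6796 = 1.06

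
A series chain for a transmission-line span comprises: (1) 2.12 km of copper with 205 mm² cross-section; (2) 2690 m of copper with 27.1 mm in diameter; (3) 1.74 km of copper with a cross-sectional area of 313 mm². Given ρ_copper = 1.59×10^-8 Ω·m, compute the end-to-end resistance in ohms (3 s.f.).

0.327 Ω

Seg 1: A = 205 mm² = 2.050e-04 m²
R_1 = (1.59×10^-8)(2120)/(2.050e-04) = 0.1644 Ω
Seg 2: A = π(d/2)² = π(1.3550e-02 m)² = 5.768e-04 m²
R_2 = (1.59×10^-8)(2690)/(5.768e-04) = 0.07415 Ω
Seg 3: A = 313 mm² = 3.130e-04 m²
R_3 = (1.59×10^-8)(1740)/(3.130e-04) = 0.08839 Ω
R_total = R_1 + R_2 + R_3 = 0.327 Ω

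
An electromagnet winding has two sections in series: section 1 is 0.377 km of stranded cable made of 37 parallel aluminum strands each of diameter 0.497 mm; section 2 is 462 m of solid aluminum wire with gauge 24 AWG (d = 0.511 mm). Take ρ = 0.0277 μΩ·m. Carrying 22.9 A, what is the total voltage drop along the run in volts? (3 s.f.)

1460 V

ρ = 0.0277 μΩ·m = 2.77×10^-8 Ω·m
Section 1: A_strand = π(2.4850e-04)² = 1.940e-07 m²; R₁ = ρL/(N·A_s) = (2.77×10^-8)(377)/(37×1.940e-07) = 1.455 Ω
Section 2: A = π(0.511/2 mm)² = π(2.5550e-04 m)² = 2.051e-07 m²
R₂ = (2.77×10^-8)(462)/(2.051e-07) = 62.4 Ω
R = R₁ + R₂ = 63.86 Ω
V = IR = 22.9 × 63.86 = 1460 V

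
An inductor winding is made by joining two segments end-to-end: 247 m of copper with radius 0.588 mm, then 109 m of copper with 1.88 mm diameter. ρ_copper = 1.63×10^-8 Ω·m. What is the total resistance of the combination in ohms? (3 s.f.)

4.35 Ω

Segment 1: A = πr² = π(5.8800e-04 m)² = 1.086e-06 m²
R₁ = ρL/A = (1.63×10^-8)(247)/(1.086e-06) = 3.707 Ω
Segment 2: A = π(d/2)² = π(9.4000e-04 m)² = 2.776e-06 m²
R₂ = (1.63×10^-8)(109)/(2.776e-06) = 0.64 Ω
R = R₁ + R₂ = 4.35 Ω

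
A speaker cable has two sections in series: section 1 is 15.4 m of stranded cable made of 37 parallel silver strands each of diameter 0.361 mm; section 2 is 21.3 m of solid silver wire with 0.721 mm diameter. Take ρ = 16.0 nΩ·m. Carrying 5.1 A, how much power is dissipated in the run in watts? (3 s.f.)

23.4 W

ρ = 16.0 nΩ·m = 1.60×10^-8 Ω·m
Section 1: A_strand = π(1.8050e-04)² = 1.024e-07 m²; R₁ = ρL/(N·A_s) = (1.60×10^-8)(15.4)/(37×1.024e-07) = 0.06506 Ω
Section 2: A = π(d/2)² = π(3.6050e-04 m)² = 4.083e-07 m²
R₂ = (1.60×10^-8)(21.3)/(4.083e-07) = 0.8347 Ω
R = R₁ + R₂ = 0.8998 Ω
P = I²R = (5.1)² × 0.8998 = 23.4 W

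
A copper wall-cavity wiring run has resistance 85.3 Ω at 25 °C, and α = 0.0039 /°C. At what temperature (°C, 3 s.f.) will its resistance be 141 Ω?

192 °C

R = R₀(1 + α(T − T₀)) ⇒ T = T₀ + (R/R₀ − 1)/α
T = 25 + (141/85.3 − 1)/0.0039 = 25 + (0.653)/0.0039 = 192 °C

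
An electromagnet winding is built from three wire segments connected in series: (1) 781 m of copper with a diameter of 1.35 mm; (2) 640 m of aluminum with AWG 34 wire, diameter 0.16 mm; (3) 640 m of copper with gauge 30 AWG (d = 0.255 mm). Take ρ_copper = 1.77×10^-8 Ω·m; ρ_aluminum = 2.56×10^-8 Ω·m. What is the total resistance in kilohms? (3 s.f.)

1.05 kΩ

Seg 1: A = π(d/2)² = π(6.7500e-04 m)² = 1.431e-06 m²
R_1 = (1.77×10^-8)(781)/(1.431e-06) = 9.658 Ω
Seg 2: A = π(0.16/2 mm)² = π(8.0000e-05 m)² = 2.011e-08 m²
R_2 = (2.56×10^-8)(640)/(2.011e-08) = 814.9 Ω
Seg 3: A = π(0.255/2 mm)² = π(1.2750e-04 m)² = 5.107e-08 m²
R_3 = (1.77×10^-8)(640)/(5.107e-08) = 221.8 Ω
R_total = R_1 + R_2 + R_3 = 1.05 kΩ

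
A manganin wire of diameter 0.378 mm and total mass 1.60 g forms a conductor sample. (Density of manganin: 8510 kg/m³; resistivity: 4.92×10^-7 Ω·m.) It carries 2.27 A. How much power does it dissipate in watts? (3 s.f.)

37.8 W

A = π(d/2)² = π(1.8900e-04 m)² = 1.1222e-07 m²
L = m/(density·A) = 0.0016/(8510×1.1222e-07) = 1.675 m
R = ρL/A = (4.92×10^-7)(1.675)/(1.1222e-07) = 7.345 Ω
P = I²R = (2.27)² × 7.345 = 37.8 W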